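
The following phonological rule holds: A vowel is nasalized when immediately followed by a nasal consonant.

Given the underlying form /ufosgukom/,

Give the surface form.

[ufosgukõm]

/o/ before nasal /m/ → [õ]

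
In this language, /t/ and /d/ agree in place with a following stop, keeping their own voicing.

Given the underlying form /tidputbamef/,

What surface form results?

[tibpupbamef]

/d/ before /p/ (labial) → [b]
/t/ before /b/ (labial) → [p]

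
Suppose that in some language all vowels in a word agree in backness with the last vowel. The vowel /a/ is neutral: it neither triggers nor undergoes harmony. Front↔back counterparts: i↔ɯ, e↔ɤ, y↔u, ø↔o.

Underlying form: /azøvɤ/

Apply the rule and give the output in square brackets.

[azovɤ]

/ø/ harmonizes with /ɤ/ ([+back]) → [o]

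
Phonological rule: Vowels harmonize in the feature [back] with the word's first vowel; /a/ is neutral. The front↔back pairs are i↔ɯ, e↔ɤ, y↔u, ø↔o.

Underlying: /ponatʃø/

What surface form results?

[ponatʃo]

/ø/ harmonizes with /o/ ([+back]) → [o]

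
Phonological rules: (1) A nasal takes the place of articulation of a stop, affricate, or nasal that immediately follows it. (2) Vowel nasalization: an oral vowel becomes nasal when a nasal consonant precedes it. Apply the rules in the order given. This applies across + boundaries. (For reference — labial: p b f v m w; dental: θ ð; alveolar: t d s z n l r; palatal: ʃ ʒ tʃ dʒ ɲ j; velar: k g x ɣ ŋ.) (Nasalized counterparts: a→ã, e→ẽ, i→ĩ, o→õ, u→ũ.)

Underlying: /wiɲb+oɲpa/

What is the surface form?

Rule 1: /ɲ/ before /b/ (labial) → [m]
Rule 1: /ɲ/ before /p/ (labial) → [m]
After rule 1: wimb+ompa
Rule 2: no segment meets the rule's conditions; no change.

[wimb+ompa]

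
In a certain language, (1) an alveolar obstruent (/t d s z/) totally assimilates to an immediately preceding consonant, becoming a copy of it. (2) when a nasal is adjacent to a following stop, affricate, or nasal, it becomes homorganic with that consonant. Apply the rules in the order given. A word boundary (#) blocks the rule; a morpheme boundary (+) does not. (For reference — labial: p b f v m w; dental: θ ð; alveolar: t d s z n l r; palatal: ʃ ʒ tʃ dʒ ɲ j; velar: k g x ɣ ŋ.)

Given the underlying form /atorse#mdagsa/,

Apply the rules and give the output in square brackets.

Rule 1: /s/ after /r/ → [r] (total assimilation)
Rule 1: /d/ after /m/ → [m] (total assimilation)
Rule 1: /s/ after /g/ → [g] (total assimilation)
After rule 1: atorre#mmagga
Rule 2: no segment meets the rule's conditions; no change.

[atorre#mmagga]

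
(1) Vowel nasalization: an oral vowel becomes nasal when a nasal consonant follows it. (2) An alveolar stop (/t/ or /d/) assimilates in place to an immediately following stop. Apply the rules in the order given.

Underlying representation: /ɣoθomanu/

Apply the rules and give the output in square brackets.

Rule 1: /o/ before nasal /m/ → [õ]
Rule 1: /a/ before nasal /n/ → [ã]
After rule 1: ɣoθõmãnu
Rule 2: no segment meets the rule's conditions; no change.

[ɣoθõmãnu]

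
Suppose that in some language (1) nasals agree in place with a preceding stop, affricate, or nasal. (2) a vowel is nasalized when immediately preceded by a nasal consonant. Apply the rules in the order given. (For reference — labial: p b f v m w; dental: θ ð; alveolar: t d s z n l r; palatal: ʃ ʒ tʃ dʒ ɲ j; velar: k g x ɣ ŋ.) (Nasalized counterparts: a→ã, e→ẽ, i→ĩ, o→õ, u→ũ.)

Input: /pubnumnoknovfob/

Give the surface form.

[pubmũmmõkŋõvfob]

Rule 1: /n/ after /b/ (labial) → [m]
Rule 1: /n/ after /m/ (labial) → [m]
Rule 1: /n/ after /k/ (velar) → [ŋ]
After rule 1: pubmummokŋovfob
Rule 2: /u/ after nasal /m/ → [ũ]
Rule 2: /o/ after nasal /m/ → [õ]
Rule 2: /o/ after nasal /ŋ/ → [õ]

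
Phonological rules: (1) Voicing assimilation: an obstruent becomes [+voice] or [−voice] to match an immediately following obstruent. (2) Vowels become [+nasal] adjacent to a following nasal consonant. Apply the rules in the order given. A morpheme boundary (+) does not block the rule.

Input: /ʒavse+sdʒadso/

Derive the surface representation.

Rule 1: /v/ before /s/ (voiceless) → [f]
Rule 1: /s/ before /dʒ/ (voiced) → [z]
Rule 1: /d/ before /s/ (voiceless) → [t]
After rule 1: ʒafse+zdʒatso
Rule 2: no segment meets the rule's conditions; no change.

[ʒafse+zdʒatso]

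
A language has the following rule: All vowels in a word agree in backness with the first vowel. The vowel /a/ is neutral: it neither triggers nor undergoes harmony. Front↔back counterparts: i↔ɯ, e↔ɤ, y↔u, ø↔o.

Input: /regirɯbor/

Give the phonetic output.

[regiribør]

/ɯ/ harmonizes with /e/ ([-back]) → [i]
/o/ harmonizes with /e/ ([-back]) → [ø]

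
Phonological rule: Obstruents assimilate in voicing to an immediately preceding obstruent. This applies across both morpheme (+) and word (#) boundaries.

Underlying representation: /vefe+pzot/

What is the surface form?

[vefe+psot]

/z/ after /p/ (voiceless) → [s]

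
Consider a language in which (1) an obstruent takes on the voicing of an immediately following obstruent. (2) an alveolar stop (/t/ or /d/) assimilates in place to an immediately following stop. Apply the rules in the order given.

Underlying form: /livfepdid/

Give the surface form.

Rule 1: /v/ before /f/ (voiceless) → [f]
Rule 1: /p/ before /d/ (voiced) → [b]
After rule 1: liffebdid
Rule 2: no segment meets the rule's conditions; no change.

[liffebdid]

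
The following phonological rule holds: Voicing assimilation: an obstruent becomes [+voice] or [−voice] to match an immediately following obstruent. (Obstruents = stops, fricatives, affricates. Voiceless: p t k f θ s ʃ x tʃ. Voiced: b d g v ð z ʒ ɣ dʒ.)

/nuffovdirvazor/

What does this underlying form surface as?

[nuffovdirvazor]

no segment meets the rule's conditions; no change.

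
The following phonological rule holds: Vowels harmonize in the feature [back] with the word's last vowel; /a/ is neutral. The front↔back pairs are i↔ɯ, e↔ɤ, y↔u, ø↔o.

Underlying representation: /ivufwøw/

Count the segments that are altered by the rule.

/u/ harmonizes with /ø/ ([-back]) → [y]
1 segment changes.

1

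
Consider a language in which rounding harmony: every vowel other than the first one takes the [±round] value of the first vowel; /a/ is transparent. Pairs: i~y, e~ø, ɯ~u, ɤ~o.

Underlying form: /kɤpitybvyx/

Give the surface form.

/y/ harmonizes with /ɤ/ ([-round]) → [i]
/y/ harmonizes with /ɤ/ ([-round]) → [i]

[kɤpitibvix]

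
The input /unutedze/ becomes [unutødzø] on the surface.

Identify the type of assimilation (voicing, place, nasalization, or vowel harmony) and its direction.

/e/→[ø] /e/→[ø].
Vowels agree with the first vowel, so the harmony is progressive.

vowel harmony, progressive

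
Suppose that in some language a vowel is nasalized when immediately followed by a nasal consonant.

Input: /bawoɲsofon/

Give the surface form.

[bawõɲsofõn]

/o/ before nasal /ɲ/ → [õ]
/o/ before nasal /n/ → [õ]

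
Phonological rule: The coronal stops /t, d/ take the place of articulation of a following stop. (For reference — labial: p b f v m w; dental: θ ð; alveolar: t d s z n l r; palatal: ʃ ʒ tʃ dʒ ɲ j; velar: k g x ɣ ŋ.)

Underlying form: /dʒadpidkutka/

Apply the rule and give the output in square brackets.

[dʒabpigkukka]

/d/ before /p/ (labial) → [b]
/d/ before /k/ (velar) → [g]
/t/ before /k/ (velar) → [k]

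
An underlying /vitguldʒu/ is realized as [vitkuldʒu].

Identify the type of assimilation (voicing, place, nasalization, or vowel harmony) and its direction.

/g/→[k].
Each target copies a feature from the preceding segment, so the direction is progressive.

voicing assimilation, progressive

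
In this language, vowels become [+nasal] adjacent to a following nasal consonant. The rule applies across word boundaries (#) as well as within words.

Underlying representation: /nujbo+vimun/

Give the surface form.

[nujbo+vĩmũn]

/i/ before nasal /m/ → [ĩ]
/u/ before nasal /n/ → [ũ]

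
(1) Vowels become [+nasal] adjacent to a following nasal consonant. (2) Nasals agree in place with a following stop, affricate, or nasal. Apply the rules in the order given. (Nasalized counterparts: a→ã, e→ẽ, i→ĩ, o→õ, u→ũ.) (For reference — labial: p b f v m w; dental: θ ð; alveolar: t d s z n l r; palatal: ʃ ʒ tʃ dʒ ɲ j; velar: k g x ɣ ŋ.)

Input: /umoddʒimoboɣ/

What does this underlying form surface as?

[ũmoddʒĩmoboɣ]

Rule 1: /u/ before nasal /m/ → [ũ]
Rule 1: /i/ before nasal /m/ → [ĩ]
After rule 1: ũmoddʒĩmoboɣ
Rule 2: no segment meets the rule's conditions; no change.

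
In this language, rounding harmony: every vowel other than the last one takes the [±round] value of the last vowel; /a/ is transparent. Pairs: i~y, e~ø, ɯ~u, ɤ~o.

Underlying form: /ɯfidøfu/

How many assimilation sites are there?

2

/ɯ/ harmonizes with /u/ ([+round]) → [u]
/i/ harmonizes with /u/ ([+round]) → [y]
2 segments change.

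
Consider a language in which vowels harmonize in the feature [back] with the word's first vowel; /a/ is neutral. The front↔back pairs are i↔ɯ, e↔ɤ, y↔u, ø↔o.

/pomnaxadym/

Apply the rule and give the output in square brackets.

/y/ harmonizes with /o/ ([+back]) → [u]

[pomnaxadum]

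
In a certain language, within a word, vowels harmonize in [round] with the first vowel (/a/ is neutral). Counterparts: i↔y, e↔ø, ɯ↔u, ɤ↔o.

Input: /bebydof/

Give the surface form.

[bebidɤf]

/y/ harmonizes with /e/ ([-round]) → [i]
/o/ harmonizes with /e/ ([-round]) → [ɤ]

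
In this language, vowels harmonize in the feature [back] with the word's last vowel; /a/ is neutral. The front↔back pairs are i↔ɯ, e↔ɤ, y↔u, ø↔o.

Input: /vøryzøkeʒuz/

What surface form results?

/ø/ harmonizes with /u/ ([+back]) → [o]
/y/ harmonizes with /u/ ([+back]) → [u]
/ø/ harmonizes with /u/ ([+back]) → [o]
/e/ harmonizes with /u/ ([+back]) → [ɤ]

[voruzokɤʒuz]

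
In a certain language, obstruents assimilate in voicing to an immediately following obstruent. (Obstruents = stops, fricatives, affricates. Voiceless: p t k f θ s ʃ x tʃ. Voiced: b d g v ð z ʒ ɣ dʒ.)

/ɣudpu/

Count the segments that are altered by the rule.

1

/d/ before /p/ (voiceless) → [t]
1 segment changes.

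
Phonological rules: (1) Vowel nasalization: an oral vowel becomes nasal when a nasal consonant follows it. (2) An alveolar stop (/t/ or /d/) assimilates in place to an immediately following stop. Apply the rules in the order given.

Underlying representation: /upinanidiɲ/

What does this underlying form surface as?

[upĩnãnidĩɲ]

Rule 1: /i/ before nasal /n/ → [ĩ]
Rule 1: /a/ before nasal /n/ → [ã]
Rule 1: /i/ before nasal /ɲ/ → [ĩ]
After rule 1: upĩnãnidĩɲ
Rule 2: no segment meets the rule's conditions; no change.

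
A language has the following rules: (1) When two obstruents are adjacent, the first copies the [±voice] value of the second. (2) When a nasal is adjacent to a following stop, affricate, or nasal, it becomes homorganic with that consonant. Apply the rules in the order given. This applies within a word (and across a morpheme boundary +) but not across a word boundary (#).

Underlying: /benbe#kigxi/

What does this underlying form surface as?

[bembe#kikxi]

Rule 1: /g/ before /x/ (voiceless) → [k]
After rule 1: benbe#kikxi
Rule 2: /n/ before /b/ (labial) → [m]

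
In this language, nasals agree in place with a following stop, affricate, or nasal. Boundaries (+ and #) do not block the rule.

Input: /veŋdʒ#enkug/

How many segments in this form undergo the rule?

/ŋ/ before /dʒ/ (palatal) → [ɲ]
/n/ before /k/ (velar) → [ŋ]
2 segments change.

2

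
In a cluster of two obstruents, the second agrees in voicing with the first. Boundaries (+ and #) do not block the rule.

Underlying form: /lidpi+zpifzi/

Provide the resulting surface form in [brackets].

/p/ after /d/ (voiced) → [b]
/p/ after /z/ (voiced) → [b]
/z/ after /f/ (voiceless) → [s]

[lidbi+zbifsi]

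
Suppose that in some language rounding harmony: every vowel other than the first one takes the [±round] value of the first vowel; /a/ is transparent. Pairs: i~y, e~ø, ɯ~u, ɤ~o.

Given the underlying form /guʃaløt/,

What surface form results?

no segment meets the rule's conditions; no change.

[guʃaløt]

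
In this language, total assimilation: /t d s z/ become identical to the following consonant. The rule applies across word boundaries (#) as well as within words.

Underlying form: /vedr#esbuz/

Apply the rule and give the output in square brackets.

/d/ before /r/ → [r] (total assimilation)
/s/ before /b/ → [b] (total assimilation)

[verr#ebbuz]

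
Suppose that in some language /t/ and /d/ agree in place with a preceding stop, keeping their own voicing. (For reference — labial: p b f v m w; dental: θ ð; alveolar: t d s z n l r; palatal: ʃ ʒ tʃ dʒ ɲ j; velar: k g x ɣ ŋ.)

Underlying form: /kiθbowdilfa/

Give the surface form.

[kiθbowdilfa]

no segment meets the rule's conditions; no change.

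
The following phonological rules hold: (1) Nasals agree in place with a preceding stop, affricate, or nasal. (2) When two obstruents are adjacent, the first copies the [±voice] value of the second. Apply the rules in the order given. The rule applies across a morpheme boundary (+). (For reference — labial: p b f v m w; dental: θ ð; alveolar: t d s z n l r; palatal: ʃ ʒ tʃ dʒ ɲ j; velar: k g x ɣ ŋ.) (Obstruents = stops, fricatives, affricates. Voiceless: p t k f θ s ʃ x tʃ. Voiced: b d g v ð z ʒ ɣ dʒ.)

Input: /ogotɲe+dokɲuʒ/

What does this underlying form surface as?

[ogotne+dokŋuʒ]

Rule 1: /ɲ/ after /t/ (alveolar) → [n]
Rule 1: /ɲ/ after /k/ (velar) → [ŋ]
After rule 1: ogotne+dokŋuʒ
Rule 2: no segment meets the rule's conditions; no change.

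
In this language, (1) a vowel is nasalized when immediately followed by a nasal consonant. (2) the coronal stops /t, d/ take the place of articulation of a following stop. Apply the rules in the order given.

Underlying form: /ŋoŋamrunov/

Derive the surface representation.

Rule 1: /o/ before nasal /ŋ/ → [õ]
Rule 1: /a/ before nasal /m/ → [ã]
Rule 1: /u/ before nasal /n/ → [ũ]
After rule 1: ŋõŋãmrũnov
Rule 2: no segment meets the rule's conditions; no change.

[ŋõŋãmrũnov]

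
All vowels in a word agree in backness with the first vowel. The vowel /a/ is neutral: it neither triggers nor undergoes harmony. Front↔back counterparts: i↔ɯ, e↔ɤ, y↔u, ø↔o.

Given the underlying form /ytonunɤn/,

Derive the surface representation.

[ytønynen]

/o/ harmonizes with /y/ ([-back]) → [ø]
/u/ harmonizes with /y/ ([-back]) → [y]
/ɤ/ harmonizes with /y/ ([-back]) → [e]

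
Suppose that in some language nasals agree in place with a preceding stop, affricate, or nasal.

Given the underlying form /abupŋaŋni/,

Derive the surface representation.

[abupmaŋŋi]

/ŋ/ after /p/ (labial) → [m]
/n/ after /ŋ/ (velar) → [ŋ]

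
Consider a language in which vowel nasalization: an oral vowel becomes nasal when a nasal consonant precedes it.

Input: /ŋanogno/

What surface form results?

[ŋãnõgnõ]

/a/ after nasal /ŋ/ → [ã]
/o/ after nasal /n/ → [õ]
/o/ after nasal /n/ → [õ]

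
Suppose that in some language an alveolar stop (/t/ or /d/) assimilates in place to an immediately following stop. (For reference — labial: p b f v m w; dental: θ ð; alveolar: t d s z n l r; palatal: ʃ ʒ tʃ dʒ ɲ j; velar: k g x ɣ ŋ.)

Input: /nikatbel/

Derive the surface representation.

/t/ before /b/ (labial) → [p]

[nikapbel]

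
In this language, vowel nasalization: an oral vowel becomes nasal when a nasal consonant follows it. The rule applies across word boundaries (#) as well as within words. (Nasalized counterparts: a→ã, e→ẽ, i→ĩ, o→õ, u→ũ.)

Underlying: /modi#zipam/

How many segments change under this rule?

/a/ before nasal /m/ → [ã]
1 segment changes.

1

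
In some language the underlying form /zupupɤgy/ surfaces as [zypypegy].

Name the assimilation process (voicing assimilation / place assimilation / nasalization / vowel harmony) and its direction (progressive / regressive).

vowel harmony, regressive

/u/→[y] /u/→[y] /ɤ/→[e].
Vowels agree with the last vowel, so the harmony is regressive.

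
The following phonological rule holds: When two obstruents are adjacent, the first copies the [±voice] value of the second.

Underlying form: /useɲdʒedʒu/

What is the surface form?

no segment meets the rule's conditions; no change.

[useɲdʒedʒu]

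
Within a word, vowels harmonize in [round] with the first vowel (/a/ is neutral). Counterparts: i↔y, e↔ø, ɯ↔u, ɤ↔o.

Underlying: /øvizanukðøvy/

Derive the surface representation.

/i/ harmonizes with /ø/ ([+round]) → [y]

[øvyzanukðøvy]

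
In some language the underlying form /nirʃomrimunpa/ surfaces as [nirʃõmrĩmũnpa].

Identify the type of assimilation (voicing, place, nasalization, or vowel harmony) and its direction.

nasalization, regressive

/o/→[õ] /i/→[ĩ] /u/→[ũ].
Each target copies a feature from the following segment, so the direction is regressive.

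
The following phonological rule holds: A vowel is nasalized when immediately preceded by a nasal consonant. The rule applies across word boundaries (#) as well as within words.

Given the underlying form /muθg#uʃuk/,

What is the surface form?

/u/ after nasal /m/ → [ũ]

[mũθg#uʃuk]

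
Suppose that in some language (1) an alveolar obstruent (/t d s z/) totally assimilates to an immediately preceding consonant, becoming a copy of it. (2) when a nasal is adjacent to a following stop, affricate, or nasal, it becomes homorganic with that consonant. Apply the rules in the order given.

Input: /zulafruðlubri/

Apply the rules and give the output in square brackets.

Rule 1: no segment meets the rule's conditions; no change.
After rule 1: zulafruðlubri
Rule 2: no segment meets the rule's conditions; no change.

[zulafruðlubri]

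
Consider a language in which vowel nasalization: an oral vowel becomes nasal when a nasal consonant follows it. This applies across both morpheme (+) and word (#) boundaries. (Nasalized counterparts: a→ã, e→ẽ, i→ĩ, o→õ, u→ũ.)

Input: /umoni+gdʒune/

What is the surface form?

[ũmõni+gdʒũne]

/u/ before nasal /m/ → [ũ]
/o/ before nasal /n/ → [õ]
/u/ before nasal /n/ → [ũ]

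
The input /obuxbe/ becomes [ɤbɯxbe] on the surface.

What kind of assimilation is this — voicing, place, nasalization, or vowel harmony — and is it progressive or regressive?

vowel harmony, regressive

/o/→[ɤ] /u/→[ɯ].
Vowels agree with the last vowel, so the harmony is regressive.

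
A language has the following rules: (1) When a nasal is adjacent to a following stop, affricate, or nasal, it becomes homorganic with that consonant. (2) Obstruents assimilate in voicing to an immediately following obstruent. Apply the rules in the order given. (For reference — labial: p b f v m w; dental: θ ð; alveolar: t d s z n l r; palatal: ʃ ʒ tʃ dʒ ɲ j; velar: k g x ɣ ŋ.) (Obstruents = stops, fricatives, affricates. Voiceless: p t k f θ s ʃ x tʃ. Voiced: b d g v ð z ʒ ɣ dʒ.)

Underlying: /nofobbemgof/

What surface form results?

Rule 1: /m/ before /g/ (velar) → [ŋ]
After rule 1: nofobbeŋgof
Rule 2: no segment meets the rule's conditions; no change.

[nofobbeŋgof]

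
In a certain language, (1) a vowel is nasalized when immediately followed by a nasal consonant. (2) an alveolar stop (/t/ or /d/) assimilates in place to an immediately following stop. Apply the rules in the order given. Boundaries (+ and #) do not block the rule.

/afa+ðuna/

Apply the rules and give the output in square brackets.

[afa+ðũna]

Rule 1: /u/ before nasal /n/ → [ũ]
After rule 1: afa+ðũna
Rule 2: no segment meets the rule's conditions; no change.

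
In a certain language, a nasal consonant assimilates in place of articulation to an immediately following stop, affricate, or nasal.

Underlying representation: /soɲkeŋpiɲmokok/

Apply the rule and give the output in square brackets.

[soŋkempimmokok]

/ɲ/ before /k/ (velar) → [ŋ]
/ŋ/ before /p/ (labial) → [m]
/ɲ/ before /m/ (labial) → [m]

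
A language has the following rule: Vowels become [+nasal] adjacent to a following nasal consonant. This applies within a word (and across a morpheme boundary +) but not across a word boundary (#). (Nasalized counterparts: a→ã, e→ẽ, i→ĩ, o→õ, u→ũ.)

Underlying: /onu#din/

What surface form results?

/o/ before nasal /n/ → [õ]
/i/ before nasal /n/ → [ĩ]

[õnu#dĩn]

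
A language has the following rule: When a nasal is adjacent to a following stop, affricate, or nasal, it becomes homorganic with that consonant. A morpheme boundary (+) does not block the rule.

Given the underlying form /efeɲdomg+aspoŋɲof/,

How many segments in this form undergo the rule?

3

/ɲ/ before /d/ (alveolar) → [n]
/m/ before /g/ (velar) → [ŋ]
/ŋ/ before /ɲ/ (palatal) → [ɲ]
3 segments change.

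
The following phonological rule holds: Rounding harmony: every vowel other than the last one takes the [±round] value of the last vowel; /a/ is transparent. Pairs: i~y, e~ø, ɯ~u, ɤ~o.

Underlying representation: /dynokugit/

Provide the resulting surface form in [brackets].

/y/ harmonizes with /i/ ([-round]) → [i]
/o/ harmonizes with /i/ ([-round]) → [ɤ]
/u/ harmonizes with /i/ ([-round]) → [ɯ]

[dinɤkɯgit]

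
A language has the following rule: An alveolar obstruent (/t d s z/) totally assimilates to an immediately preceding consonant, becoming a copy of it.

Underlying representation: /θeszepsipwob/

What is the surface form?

[θesseppipwob]

/z/ after /s/ → [s] (total assimilation)
/s/ after /p/ → [p] (total assimilation)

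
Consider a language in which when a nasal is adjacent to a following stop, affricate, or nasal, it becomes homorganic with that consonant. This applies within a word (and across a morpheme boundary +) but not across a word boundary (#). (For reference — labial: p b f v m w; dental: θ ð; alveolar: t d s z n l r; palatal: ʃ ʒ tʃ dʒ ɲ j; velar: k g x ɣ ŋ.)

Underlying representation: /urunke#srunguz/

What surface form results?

[uruŋke#sruŋguz]

/n/ before /k/ (velar) → [ŋ]
/n/ before /g/ (velar) → [ŋ]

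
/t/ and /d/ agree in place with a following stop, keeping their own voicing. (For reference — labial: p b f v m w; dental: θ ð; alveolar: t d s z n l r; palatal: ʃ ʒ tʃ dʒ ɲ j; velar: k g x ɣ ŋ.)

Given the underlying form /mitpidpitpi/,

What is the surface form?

[mippibpippi]

/t/ before /p/ (labial) → [p]
/d/ before /p/ (labial) → [b]
/t/ before /p/ (labial) → [p]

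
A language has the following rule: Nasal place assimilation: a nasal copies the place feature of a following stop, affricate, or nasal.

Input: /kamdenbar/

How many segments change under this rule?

/m/ before /d/ (alveolar) → [n]
/n/ before /b/ (labial) → [m]
2 segments change.

2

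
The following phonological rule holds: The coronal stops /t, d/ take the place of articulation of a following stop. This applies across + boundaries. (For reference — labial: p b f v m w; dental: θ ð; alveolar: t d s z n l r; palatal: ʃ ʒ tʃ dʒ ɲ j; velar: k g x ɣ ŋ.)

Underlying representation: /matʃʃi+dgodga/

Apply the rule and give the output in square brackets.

/d/ before /g/ (velar) → [g]
/d/ before /g/ (velar) → [g]

[matʃʃi+ggogga]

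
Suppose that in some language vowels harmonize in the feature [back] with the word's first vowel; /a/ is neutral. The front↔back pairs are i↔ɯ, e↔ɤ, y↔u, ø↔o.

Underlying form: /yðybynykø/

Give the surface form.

no segment meets the rule's conditions; no change.

[yðybynykø]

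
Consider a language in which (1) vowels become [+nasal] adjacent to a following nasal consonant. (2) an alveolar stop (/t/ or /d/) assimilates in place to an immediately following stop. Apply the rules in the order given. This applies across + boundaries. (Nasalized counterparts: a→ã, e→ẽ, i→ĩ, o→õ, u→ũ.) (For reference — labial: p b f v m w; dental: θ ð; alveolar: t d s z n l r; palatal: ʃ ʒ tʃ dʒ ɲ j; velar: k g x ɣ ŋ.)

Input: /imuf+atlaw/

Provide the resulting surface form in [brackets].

[ĩmuf+atlaw]

Rule 1: /i/ before nasal /m/ → [ĩ]
After rule 1: ĩmuf+atlaw
Rule 2: no segment meets the rule's conditions; no change.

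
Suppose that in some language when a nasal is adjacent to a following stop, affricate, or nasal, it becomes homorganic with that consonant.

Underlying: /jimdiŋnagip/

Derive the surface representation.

[jindinnagip]

/m/ before /d/ (alveolar) → [n]
/ŋ/ before /n/ (alveolar) → [n]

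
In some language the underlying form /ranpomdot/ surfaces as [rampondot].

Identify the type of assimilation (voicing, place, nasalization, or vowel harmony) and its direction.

place assimilation, regressive

/n/→[m] /m/→[n].
Each target copies a feature from the following segment, so the direction is regressive.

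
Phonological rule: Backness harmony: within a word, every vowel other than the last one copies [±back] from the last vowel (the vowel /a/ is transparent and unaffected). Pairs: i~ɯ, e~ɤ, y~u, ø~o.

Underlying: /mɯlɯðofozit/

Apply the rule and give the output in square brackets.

[miliðøføzit]

/ɯ/ harmonizes with /i/ ([-back]) → [i]
/ɯ/ harmonizes with /i/ ([-back]) → [i]
/o/ harmonizes with /i/ ([-back]) → [ø]
/o/ harmonizes with /i/ ([-back]) → [ø]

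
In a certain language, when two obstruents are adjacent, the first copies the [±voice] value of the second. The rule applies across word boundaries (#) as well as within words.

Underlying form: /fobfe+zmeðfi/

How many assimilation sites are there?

2

/b/ before /f/ (voiceless) → [p]
/ð/ before /f/ (voiceless) → [θ]
2 segments change.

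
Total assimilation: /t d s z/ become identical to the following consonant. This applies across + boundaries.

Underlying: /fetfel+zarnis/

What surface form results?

[feffel+zarnis]

/t/ before /f/ → [f] (total assimilation)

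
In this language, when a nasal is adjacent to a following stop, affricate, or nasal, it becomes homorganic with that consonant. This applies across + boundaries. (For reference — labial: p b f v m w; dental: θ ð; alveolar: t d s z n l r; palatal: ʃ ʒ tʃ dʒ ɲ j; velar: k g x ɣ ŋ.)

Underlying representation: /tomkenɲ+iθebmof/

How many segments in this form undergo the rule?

/m/ before /k/ (velar) → [ŋ]
/n/ before /ɲ/ (palatal) → [ɲ]
2 segments change.

2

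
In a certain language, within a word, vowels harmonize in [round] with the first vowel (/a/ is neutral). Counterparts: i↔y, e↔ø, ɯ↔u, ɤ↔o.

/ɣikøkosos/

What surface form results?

[ɣikekɤsɤs]

/ø/ harmonizes with /i/ ([-round]) → [e]
/o/ harmonizes with /i/ ([-round]) → [ɤ]
/o/ harmonizes with /i/ ([-round]) → [ɤ]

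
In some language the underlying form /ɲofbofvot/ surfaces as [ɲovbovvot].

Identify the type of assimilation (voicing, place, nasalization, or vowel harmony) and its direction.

voicing assimilation, regressive

/f/→[v] /f/→[v].
Each target copies a feature from the following segment, so the direction is regressive.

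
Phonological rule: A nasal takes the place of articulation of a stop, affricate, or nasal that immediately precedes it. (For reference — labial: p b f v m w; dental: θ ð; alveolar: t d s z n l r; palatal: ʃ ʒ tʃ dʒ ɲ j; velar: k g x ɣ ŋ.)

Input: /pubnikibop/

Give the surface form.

/n/ after /b/ (labial) → [m]

[pubmikibop]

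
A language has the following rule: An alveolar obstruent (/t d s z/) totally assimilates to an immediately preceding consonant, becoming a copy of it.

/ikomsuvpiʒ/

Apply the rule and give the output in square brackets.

[ikommuvpiʒ]

/s/ after /m/ → [m] (total assimilation)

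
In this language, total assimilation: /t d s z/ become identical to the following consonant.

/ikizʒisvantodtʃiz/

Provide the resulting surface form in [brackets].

[ikiʒʒivvantotʃtʃiz]

/z/ before /ʒ/ → [ʒ] (total assimilation)
/s/ before /v/ → [v] (total assimilation)
/d/ before /tʃ/ → [tʃ] (total assimilation)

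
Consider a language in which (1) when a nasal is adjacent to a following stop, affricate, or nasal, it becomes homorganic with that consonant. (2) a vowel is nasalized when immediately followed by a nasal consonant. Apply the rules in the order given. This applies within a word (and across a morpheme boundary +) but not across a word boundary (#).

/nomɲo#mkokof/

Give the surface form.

[nõɲɲo#ŋkokof]

Rule 1: /m/ before /ɲ/ (palatal) → [ɲ]
Rule 1: /m/ before /k/ (velar) → [ŋ]
After rule 1: noɲɲo#ŋkokof
Rule 2: /o/ before nasal /ɲ/ → [õ]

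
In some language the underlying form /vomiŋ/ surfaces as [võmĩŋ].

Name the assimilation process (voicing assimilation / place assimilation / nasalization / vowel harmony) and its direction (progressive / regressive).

nasalization, regressive

/o/→[õ] /i/→[ĩ].
Each target copies a feature from the following segment, so the direction is regressive.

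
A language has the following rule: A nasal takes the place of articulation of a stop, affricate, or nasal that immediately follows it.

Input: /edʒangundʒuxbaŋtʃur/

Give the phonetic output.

[edʒaŋguɲdʒuxbaɲtʃur]

/n/ before /g/ (velar) → [ŋ]
/n/ before /dʒ/ (palatal) → [ɲ]
/ŋ/ before /tʃ/ (palatal) → [ɲ]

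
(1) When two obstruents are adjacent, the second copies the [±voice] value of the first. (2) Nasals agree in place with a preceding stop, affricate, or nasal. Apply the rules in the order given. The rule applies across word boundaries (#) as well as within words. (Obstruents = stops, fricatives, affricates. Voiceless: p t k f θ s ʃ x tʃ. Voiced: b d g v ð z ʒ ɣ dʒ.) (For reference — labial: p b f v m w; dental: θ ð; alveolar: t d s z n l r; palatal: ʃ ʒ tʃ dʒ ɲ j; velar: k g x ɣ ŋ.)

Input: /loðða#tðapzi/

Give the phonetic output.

Rule 1: /ð/ after /t/ (voiceless) → [θ]
Rule 1: /z/ after /p/ (voiceless) → [s]
After rule 1: loðða#tθapsi
Rule 2: no segment meets the rule's conditions; no change.

[loðða#tθapsi]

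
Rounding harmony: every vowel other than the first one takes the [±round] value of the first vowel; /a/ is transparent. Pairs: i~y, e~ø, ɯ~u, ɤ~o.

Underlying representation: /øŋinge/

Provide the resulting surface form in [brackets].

/i/ harmonizes with /ø/ ([+round]) → [y]
/e/ harmonizes with /ø/ ([+round]) → [ø]

[øŋyngø]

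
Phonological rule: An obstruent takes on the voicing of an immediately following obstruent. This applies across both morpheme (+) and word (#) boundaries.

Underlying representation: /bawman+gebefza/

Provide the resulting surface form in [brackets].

/f/ before /z/ (voiced) → [v]

[bawman+gebevza]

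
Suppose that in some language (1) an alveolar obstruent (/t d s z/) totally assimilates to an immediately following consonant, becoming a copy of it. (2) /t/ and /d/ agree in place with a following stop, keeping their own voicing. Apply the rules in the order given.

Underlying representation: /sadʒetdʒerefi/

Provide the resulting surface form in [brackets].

Rule 1: /t/ before /dʒ/ → [dʒ] (total assimilation)
After rule 1: sadʒedʒdʒerefi
Rule 2: no segment meets the rule's conditions; no change.

[sadʒedʒdʒerefi]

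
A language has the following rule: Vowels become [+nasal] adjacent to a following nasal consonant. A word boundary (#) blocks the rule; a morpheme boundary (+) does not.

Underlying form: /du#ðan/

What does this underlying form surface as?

/a/ before nasal /n/ → [ã]

[du#ðãn]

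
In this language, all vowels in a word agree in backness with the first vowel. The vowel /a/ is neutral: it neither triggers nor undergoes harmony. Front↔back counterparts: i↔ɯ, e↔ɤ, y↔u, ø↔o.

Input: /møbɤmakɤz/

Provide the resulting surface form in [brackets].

[møbemakez]

/ɤ/ harmonizes with /ø/ ([-back]) → [e]
/ɤ/ harmonizes with /ø/ ([-back]) → [e]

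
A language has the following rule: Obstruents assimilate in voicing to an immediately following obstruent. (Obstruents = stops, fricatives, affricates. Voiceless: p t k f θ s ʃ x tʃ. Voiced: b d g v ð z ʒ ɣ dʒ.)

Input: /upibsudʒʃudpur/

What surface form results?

[upipsutʃʃutpur]

/b/ before /s/ (voiceless) → [p]
/dʒ/ before /ʃ/ (voiceless) → [tʃ]
/d/ before /p/ (voiceless) → [t]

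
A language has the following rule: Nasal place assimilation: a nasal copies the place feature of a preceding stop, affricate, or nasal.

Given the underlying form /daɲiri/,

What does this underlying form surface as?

[daɲiri]

no segment meets the rule's conditions; no change.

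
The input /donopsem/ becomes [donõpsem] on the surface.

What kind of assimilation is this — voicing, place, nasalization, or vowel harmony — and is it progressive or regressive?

nasalization, progressive

/o/→[õ].
Each target copies a feature from the preceding segment, so the direction is progressive.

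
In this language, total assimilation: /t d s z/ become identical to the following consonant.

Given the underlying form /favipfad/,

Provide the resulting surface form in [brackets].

no segment meets the rule's conditions; no change.

[favipfad]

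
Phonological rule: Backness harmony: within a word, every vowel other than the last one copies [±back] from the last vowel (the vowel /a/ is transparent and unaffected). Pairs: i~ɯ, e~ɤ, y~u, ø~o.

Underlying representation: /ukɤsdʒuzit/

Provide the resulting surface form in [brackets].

[ykesdʒyzit]

/u/ harmonizes with /i/ ([-back]) → [y]
/ɤ/ harmonizes with /i/ ([-back]) → [e]
/u/ harmonizes with /i/ ([-back]) → [y]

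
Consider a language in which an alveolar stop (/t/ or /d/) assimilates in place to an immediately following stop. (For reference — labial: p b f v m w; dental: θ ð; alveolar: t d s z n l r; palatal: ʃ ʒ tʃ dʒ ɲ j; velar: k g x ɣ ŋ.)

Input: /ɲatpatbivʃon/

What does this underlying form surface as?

[ɲappapbivʃon]

/t/ before /p/ (labial) → [p]
/t/ before /b/ (labial) → [p]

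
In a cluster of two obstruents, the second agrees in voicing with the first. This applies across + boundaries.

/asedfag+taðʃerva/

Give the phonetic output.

/f/ after /d/ (voiced) → [v]
/t/ after /g/ (voiced) → [d]
/ʃ/ after /ð/ (voiced) → [ʒ]

[asedvag+daðʒerva]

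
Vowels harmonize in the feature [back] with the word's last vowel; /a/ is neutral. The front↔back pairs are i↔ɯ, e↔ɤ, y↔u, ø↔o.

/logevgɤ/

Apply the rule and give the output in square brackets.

[logɤvgɤ]

/e/ harmonizes with /ɤ/ ([+back]) → [ɤ]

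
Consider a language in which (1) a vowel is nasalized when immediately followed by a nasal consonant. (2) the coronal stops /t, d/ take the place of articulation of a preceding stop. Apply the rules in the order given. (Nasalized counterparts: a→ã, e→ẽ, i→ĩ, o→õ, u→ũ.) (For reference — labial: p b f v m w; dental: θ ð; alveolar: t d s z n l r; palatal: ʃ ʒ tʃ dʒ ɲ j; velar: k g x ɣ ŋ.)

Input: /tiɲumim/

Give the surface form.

Rule 1: /i/ before nasal /ɲ/ → [ĩ]
Rule 1: /u/ before nasal /m/ → [ũ]
Rule 1: /i/ before nasal /m/ → [ĩ]
After rule 1: tĩɲũmĩm
Rule 2: no segment meets the rule's conditions; no change.

[tĩɲũmĩm]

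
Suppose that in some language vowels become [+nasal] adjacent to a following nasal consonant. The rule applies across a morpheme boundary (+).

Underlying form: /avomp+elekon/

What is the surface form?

[avõmp+elekõn]

/o/ before nasal /m/ → [õ]
/o/ before nasal /n/ → [õ]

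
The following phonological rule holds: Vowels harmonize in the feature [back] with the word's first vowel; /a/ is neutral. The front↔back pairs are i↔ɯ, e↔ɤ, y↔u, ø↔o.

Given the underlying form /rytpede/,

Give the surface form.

[rytpede]

no segment meets the rule's conditions; no change.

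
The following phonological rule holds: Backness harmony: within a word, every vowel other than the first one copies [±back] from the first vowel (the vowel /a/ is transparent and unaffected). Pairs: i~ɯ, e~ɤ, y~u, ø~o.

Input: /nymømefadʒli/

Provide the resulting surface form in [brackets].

no segment meets the rule's conditions; no change.

[nymømefadʒli]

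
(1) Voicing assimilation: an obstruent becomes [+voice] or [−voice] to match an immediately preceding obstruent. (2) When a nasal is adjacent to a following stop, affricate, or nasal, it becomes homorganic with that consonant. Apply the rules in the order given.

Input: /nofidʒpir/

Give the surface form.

Rule 1: /p/ after /dʒ/ (voiced) → [b]
After rule 1: nofidʒbir
Rule 2: no segment meets the rule's conditions; no change.

[nofidʒbir]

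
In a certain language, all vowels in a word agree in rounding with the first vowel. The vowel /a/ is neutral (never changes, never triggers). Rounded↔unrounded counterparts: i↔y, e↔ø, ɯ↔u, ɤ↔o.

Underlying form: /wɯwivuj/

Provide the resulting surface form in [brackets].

[wɯwivɯj]

/u/ harmonizes with /ɯ/ ([-round]) → [ɯ]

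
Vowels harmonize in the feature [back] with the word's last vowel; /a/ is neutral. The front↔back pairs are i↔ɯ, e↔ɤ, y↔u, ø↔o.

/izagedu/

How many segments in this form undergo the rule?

2

/i/ harmonizes with /u/ ([+back]) → [ɯ]
/e/ harmonizes with /u/ ([+back]) → [ɤ]
2 segments change.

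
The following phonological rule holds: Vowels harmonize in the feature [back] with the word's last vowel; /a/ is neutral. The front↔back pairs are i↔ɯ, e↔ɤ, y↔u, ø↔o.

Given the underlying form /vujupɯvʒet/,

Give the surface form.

[vyjypivʒet]

/u/ harmonizes with /e/ ([-back]) → [y]
/u/ harmonizes with /e/ ([-back]) → [y]
/ɯ/ harmonizes with /e/ ([-back]) → [i]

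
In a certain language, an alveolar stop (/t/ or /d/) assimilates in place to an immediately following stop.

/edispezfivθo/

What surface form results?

no segment meets the rule's conditions; no change.

[edispezfivθo]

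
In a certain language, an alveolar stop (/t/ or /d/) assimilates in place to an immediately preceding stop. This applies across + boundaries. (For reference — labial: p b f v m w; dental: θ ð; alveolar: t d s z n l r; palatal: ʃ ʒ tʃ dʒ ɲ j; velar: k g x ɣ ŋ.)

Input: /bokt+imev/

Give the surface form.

/t/ after /k/ (velar) → [k]

[bokk+imev]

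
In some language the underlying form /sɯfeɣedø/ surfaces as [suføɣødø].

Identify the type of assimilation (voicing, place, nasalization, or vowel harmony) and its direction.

/ɯ/→[u] /e/→[ø] /e/→[ø].
Vowels agree with the last vowel, so the harmony is regressive.

vowel harmony, regressive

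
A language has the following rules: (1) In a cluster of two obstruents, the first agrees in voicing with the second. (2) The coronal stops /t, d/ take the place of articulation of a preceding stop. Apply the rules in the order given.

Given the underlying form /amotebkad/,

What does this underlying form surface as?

[amotepkad]

Rule 1: /b/ before /k/ (voiceless) → [p]
After rule 1: amotepkad
Rule 2: no segment meets the rule's conditions; no change.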